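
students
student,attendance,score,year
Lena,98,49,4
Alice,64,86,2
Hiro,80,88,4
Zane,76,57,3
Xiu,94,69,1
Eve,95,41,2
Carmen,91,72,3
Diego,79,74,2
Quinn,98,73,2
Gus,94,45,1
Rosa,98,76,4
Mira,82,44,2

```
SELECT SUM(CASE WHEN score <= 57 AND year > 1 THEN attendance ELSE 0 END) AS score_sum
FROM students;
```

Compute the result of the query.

student=Lena: ✓ → 98
student=Alice: ✗
student=Hiro: ✗
student=Zane: ✓ → 76
student=Xiu: ✗
student=Eve: ✓ → 95
student=Carmen: ✗
student=Diego: ✗
student=Quinn: ✗
student=Gus: ✗
student=Rosa: ✗
student=Mira: ✓ → 82
score_sum = 98 + 76 + 95 + 82 = 351

351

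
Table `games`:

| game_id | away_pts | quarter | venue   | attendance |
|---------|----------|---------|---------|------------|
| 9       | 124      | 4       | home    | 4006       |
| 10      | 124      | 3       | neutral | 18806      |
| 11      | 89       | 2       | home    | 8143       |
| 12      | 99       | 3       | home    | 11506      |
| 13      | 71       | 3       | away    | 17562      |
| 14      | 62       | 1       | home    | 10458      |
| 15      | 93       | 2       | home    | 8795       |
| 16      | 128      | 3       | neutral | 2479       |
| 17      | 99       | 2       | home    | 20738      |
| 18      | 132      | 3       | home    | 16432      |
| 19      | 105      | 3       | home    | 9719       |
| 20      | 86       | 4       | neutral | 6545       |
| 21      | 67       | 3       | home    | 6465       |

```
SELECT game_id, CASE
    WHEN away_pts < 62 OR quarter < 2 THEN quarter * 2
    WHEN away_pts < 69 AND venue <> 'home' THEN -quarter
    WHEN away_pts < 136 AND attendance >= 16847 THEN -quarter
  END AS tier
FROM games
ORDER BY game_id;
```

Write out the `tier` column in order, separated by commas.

NULL, -3, NULL, NULL, -3, 2, NULL, NULL, -2, NULL, NULL, NULL, NULL

game_id=9: (no match → NULL) → NULL
game_id=10: away_pts < 136 AND attendance >= 16847 → -3
game_id=11: (no match → NULL) → NULL
game_id=12: (no match → NULL) → NULL
game_id=13: away_pts < 136 AND attendance >= 16847 → -3
game_id=14: away_pts < 62 OR quarter < 2 → 2
game_id=15: (no match → NULL) → NULL
game_id=16: (no match → NULL) → NULL
game_id=17: away_pts < 136 AND attendance >= 16847 → -2
game_id=18: (no match → NULL) → NULL
game_id=19: (no match → NULL) → NULL
game_id=20: (no match → NULL) → NULL
game_id=21: (no match → NULL) → NULL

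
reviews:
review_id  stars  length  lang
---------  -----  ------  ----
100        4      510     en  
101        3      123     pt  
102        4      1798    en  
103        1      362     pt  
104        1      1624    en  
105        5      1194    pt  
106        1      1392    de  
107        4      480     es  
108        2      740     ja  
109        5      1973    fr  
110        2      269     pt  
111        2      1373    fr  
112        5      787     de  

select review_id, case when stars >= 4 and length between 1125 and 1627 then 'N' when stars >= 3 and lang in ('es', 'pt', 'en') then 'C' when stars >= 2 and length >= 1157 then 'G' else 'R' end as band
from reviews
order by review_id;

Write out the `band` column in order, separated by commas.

C, C, C, R, R, N, R, C, R, G, R, G, R

review_id=100: stars >= 3 and lang in ('es', 'pt', 'en') → C
review_id=101: stars >= 3 and lang in ('es', 'pt', 'en') → C
review_id=102: stars >= 3 and lang in ('es', 'pt', 'en') → C
review_id=103: ELSE → R
review_id=104: ELSE → R
review_id=105: stars >= 4 and length between 1125 and 1627 → N
review_id=106: ELSE → R
review_id=107: stars >= 3 and lang in ('es', 'pt', 'en') → C
review_id=108: ELSE → R
review_id=109: stars >= 2 and length >= 1157 → G
review_id=110: ELSE → R
review_id=111: stars >= 2 and length >= 1157 → G
review_id=112: ELSE → R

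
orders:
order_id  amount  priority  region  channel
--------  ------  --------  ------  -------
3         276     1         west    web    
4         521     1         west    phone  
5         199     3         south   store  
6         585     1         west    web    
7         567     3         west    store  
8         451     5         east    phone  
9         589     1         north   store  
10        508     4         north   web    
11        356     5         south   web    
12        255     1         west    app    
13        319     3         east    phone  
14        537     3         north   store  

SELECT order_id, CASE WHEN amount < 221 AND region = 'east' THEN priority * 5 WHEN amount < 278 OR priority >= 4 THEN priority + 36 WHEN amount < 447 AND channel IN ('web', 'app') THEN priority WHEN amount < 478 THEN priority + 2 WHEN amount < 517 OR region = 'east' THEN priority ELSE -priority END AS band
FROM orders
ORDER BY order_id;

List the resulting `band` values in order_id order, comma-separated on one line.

order_id=3: amount < 278 OR priority >= 4 → 37
order_id=4: ELSE → -1
order_id=5: amount < 278 OR priority >= 4 → 39
order_id=6: ELSE → -1
order_id=7: ELSE → -3
order_id=8: amount < 278 OR priority >= 4 → 41
order_id=9: ELSE → -1
order_id=10: amount < 278 OR priority >= 4 → 40
order_id=11: amount < 278 OR priority >= 4 → 41
order_id=12: amount < 278 OR priority >= 4 → 37
order_id=13: amount < 478 → 5
order_id=14: ELSE → -3

37, -1, 39, -1, -3, 41, -1, 40, 41, 37, 5, -3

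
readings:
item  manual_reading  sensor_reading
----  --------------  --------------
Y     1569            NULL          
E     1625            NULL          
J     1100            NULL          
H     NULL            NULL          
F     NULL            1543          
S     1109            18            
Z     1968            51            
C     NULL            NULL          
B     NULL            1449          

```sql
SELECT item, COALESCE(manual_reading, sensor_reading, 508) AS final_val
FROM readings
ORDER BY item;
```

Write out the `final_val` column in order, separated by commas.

item=B: manual_reading=NULL, sensor_reading=1449 → 1449
item=C: manual_reading=NULL, sensor_reading=NULL, → literal 508 → 508
item=E: manual_reading=1625 → 1625
item=F: manual_reading=NULL, sensor_reading=1543 → 1543
item=H: manual_reading=NULL, sensor_reading=NULL, → literal 508 → 508
item=J: manual_reading=1100 → 1100
item=S: manual_reading=1109 → 1109
item=Y: manual_reading=1569 → 1569
item=Z: manual_reading=1968 → 1968

1449, 508, 1625, 1543, 508, 1100, 1109, 1569, 1968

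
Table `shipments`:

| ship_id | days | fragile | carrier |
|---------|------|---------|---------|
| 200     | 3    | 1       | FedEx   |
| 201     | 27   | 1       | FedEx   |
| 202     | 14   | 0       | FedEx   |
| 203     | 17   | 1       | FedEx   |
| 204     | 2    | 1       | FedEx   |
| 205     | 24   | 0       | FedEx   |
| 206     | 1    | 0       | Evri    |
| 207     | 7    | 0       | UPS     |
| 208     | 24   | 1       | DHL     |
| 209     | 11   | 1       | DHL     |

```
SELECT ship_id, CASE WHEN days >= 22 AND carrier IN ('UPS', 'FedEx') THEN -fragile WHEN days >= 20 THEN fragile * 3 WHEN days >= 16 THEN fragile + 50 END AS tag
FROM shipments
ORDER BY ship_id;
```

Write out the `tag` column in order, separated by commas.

NULL, -1, NULL, 51, NULL, 0, NULL, NULL, 3, NULL

ship_id=200: (no match → NULL) → NULL
ship_id=201: days >= 22 AND carrier IN ('UPS', 'FedEx') → -1
ship_id=202: (no match → NULL) → NULL
ship_id=203: days >= 16 → 51
ship_id=204: (no match → NULL) → NULL
ship_id=205: days >= 22 AND carrier IN ('UPS', 'FedEx') → 0
ship_id=206: (no match → NULL) → NULL
ship_id=207: (no match → NULL) → NULL
ship_id=208: days >= 20 → 3
ship_id=209: (no match → NULL) → NULL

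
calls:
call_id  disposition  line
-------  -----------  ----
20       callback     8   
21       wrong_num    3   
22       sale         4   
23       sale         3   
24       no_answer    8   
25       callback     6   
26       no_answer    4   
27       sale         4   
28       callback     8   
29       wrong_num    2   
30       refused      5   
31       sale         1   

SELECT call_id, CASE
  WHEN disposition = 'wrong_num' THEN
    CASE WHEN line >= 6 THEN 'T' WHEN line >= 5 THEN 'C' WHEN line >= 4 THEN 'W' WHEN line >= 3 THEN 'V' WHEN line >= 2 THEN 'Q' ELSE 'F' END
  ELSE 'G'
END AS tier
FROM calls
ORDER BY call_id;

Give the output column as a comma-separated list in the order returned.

G, V, G, G, G, G, G, G, G, Q, G, G

call_id=20: disposition='callback' → outer ELSE → G
call_id=21: disposition='wrong_num' → inner[line >= 3] → V
call_id=22: disposition='sale' → outer ELSE → G
call_id=23: disposition='sale' → outer ELSE → G
call_id=24: disposition='no_answer' → outer ELSE → G
call_id=25: disposition='callback' → outer ELSE → G
call_id=26: disposition='no_answer' → outer ELSE → G
call_id=27: disposition='sale' → outer ELSE → G
call_id=28: disposition='callback' → outer ELSE → G
call_id=29: disposition='wrong_num' → inner[line >= 2] → Q
call_id=30: disposition='refused' → outer ELSE → G
call_id=31: disposition='sale' → outer ELSE → G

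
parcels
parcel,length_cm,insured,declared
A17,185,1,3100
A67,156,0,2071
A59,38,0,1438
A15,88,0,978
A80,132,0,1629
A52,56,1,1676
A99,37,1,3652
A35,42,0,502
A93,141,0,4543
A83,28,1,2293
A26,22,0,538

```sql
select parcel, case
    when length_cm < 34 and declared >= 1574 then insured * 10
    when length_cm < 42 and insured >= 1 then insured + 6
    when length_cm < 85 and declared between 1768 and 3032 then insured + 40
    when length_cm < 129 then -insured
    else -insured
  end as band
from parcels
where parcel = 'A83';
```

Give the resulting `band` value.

10

parcel = A83: length_cm=28, insured=1, declared=2293.
length_cm < 34 and declared >= 1574 → true → 10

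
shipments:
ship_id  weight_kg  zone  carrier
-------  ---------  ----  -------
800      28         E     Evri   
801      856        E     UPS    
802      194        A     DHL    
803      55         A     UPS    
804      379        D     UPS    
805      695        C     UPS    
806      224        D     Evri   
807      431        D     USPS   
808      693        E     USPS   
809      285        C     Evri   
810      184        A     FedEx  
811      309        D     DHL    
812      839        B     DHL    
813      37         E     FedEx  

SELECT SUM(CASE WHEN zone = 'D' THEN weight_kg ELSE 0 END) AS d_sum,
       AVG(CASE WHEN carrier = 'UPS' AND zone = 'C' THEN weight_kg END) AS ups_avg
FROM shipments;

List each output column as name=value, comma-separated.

d_sum=1343, ups_avg=695

[d_sum: zone = 'D']
ship_id=800: ✗
ship_id=801: ✗
ship_id=802: ✗
ship_id=803: ✗
ship_id=804: ✓ → 379
ship_id=805: ✗
ship_id=806: ✓ → 224
ship_id=807: ✓ → 431
ship_id=808: ✗
ship_id=809: ✗
ship_id=810: ✗
ship_id=811: ✓ → 309
ship_id=812: ✗
ship_id=813: ✗
d_sum = 379 + 224 + 431 + 309 = 1343
—
[ups_avg: carrier = 'UPS' AND zone = 'C']
ship_id=800: ✗
ship_id=801: ✗
ship_id=802: ✗
ship_id=803: ✗
ship_id=804: ✗
ship_id=805: ✓ → 695
ship_id=806: ✗
ship_id=807: ✗
ship_id=808: ✗
ship_id=809: ✗
ship_id=810: ✗
ship_id=811: ✗
ship_id=812: ✗
ship_id=813: ✗
ups_avg = 695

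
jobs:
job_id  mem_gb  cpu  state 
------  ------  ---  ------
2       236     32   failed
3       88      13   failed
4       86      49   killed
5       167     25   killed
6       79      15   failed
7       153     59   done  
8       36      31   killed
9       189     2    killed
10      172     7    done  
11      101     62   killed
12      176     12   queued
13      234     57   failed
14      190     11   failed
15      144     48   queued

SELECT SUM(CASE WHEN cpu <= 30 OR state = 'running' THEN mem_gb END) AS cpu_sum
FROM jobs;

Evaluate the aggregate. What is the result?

job_id=2: ✗
job_id=3: ✓ → 88
job_id=4: ✗
job_id=5: ✓ → 167
job_id=6: ✓ → 79
job_id=7: ✗
job_id=8: ✗
job_id=9: ✓ → 189
job_id=10: ✓ → 172
job_id=11: ✗
job_id=12: ✓ → 176
job_id=13: ✗
job_id=14: ✓ → 190
job_id=15: ✗
cpu_sum = 88 + 167 + 79 + 189 + 172 + 176 + 190 = 1061

1061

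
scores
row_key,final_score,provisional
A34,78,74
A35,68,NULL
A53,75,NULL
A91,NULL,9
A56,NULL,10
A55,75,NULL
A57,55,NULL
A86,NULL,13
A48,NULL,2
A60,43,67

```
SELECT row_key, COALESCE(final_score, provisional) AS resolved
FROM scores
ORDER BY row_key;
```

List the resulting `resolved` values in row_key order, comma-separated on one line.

row_key=A34: final_score=78 → 78
row_key=A35: final_score=68 → 68
row_key=A48: final_score=NULL, provisional=2 → 2
row_key=A53: final_score=75 → 75
row_key=A55: final_score=75 → 75
row_key=A56: final_score=NULL, provisional=10 → 10
row_key=A57: final_score=55 → 55
row_key=A60: final_score=43 → 43
row_key=A86: final_score=NULL, provisional=13 → 13
row_key=A91: final_score=NULL, provisional=9 → 9

78, 68, 2, 75, 75, 10, 55, 43, 13, 9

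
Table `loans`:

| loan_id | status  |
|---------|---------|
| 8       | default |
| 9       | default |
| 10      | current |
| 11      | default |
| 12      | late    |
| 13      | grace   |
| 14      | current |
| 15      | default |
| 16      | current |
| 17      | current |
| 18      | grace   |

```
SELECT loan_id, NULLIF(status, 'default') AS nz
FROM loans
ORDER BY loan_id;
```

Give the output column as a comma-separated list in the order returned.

NULL, NULL, current, NULL, late, grace, current, NULL, current, current, grace

loan_id=8: status=default vs default: equal → NULL
loan_id=9: status=default vs default: equal → NULL
loan_id=10: status=current vs default: differ → current
loan_id=11: status=default vs default: equal → NULL
loan_id=12: status=late vs default: differ → late
loan_id=13: status=grace vs default: differ → grace
loan_id=14: status=current vs default: differ → current
loan_id=15: status=default vs default: equal → NULL
loan_id=16: status=current vs default: differ → current
loan_id=17: status=current vs default: differ → current
loan_id=18: status=grace vs default: differ → grace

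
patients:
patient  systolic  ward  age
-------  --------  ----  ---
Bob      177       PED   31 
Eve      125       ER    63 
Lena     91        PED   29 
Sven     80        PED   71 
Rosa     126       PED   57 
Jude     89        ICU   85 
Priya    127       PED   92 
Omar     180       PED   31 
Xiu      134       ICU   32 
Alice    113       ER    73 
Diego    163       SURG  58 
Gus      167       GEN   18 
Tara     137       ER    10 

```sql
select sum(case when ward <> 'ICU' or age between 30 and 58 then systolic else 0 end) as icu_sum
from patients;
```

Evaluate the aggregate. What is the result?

1620

patient=Bob: ✓ → 177
patient=Eve: ✓ → 125
patient=Lena: ✓ → 91
patient=Sven: ✓ → 80
patient=Rosa: ✓ → 126
patient=Jude: ✗
patient=Priya: ✓ → 127
patient=Omar: ✓ → 180
patient=Xiu: ✓ → 134
patient=Alice: ✓ → 113
patient=Diego: ✓ → 163
patient=Gus: ✓ → 167
patient=Tara: ✓ → 137
icu_sum = 177 + 125 + 91 + 80 + 126 + 127 + 180 + 134 + 113 + 163 + 167 + 137 = 1620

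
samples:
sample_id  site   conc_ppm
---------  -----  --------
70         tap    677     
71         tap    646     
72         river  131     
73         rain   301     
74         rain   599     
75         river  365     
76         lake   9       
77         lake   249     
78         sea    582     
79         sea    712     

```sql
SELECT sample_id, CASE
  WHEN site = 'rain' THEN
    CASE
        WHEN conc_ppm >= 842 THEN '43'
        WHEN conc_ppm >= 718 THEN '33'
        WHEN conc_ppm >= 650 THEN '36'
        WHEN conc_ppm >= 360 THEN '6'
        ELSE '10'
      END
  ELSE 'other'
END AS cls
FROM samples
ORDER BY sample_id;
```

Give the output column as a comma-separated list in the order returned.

other, other, other, 10, 6, other, other, other, other, other

sample_id=70: site='tap' → outer ELSE → other
sample_id=71: site='tap' → outer ELSE → other
sample_id=72: site='river' → outer ELSE → other
sample_id=73: site='rain' → inner[ELSE] → 10
sample_id=74: site='rain' → inner[conc_ppm >= 360] → 6
sample_id=75: site='river' → outer ELSE → other
sample_id=76: site='lake' → outer ELSE → other
sample_id=77: site='lake' → outer ELSE → other
sample_id=78: site='sea' → outer ELSE → other
sample_id=79: site='sea' → outer ELSE → other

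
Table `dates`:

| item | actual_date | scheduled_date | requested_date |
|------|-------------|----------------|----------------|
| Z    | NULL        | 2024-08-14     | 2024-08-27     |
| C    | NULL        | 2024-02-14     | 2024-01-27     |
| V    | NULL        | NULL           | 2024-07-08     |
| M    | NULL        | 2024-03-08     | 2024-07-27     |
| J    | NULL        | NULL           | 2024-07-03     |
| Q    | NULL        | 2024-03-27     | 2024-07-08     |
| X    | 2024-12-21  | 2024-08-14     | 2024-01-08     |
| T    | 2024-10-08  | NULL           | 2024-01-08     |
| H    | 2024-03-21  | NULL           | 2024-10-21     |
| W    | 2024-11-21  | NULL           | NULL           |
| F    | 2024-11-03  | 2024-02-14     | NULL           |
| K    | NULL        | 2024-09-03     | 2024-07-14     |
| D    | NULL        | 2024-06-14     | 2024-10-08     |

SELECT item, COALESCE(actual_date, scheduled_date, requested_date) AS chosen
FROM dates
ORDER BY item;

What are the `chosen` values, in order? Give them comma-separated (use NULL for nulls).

item=C: actual_date=NULL, scheduled_date=2024-02-14 → 2024-02-14
item=D: actual_date=NULL, scheduled_date=2024-06-14 → 2024-06-14
item=F: actual_date=2024-11-03 → 2024-11-03
item=H: actual_date=2024-03-21 → 2024-03-21
item=J: actual_date=NULL, scheduled_date=NULL, requested_date=2024-07-03 → 2024-07-03
item=K: actual_date=NULL, scheduled_date=2024-09-03 → 2024-09-03
item=M: actual_date=NULL, scheduled_date=2024-03-08 → 2024-03-08
item=Q: actual_date=NULL, scheduled_date=2024-03-27 → 2024-03-27
item=T: actual_date=2024-10-08 → 2024-10-08
item=V: actual_date=NULL, scheduled_date=NULL, requested_date=2024-07-08 → 2024-07-08
item=W: actual_date=2024-11-21 → 2024-11-21
item=X: actual_date=2024-12-21 → 2024-12-21
item=Z: actual_date=NULL, scheduled_date=2024-08-14 → 2024-08-14

2024-02-14, 2024-06-14, 2024-11-03, 2024-03-21, 2024-07-03, 2024-09-03, 2024-03-08, 2024-03-27, 2024-10-08, 2024-07-08, 2024-11-21, 2024-12-21, 2024-08-14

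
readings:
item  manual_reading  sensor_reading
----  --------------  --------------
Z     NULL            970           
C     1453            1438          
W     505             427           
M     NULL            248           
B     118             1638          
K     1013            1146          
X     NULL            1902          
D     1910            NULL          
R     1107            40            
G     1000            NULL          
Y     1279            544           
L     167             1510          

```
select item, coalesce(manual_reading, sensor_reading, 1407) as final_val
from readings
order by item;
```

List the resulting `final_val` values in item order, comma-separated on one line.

118, 1453, 1910, 1000, 1013, 167, 248, 1107, 505, 1902, 1279, 970

item=B: manual_reading=118 → 118
item=C: manual_reading=1453 → 1453
item=D: manual_reading=1910 → 1910
item=G: manual_reading=1000 → 1000
item=K: manual_reading=1013 → 1013
item=L: manual_reading=167 → 167
item=M: manual_reading=NULL, sensor_reading=248 → 248
item=R: manual_reading=1107 → 1107
item=W: manual_reading=505 → 505
item=X: manual_reading=NULL, sensor_reading=1902 → 1902
item=Y: manual_reading=1279 → 1279
item=Z: manual_reading=NULL, sensor_reading=970 → 970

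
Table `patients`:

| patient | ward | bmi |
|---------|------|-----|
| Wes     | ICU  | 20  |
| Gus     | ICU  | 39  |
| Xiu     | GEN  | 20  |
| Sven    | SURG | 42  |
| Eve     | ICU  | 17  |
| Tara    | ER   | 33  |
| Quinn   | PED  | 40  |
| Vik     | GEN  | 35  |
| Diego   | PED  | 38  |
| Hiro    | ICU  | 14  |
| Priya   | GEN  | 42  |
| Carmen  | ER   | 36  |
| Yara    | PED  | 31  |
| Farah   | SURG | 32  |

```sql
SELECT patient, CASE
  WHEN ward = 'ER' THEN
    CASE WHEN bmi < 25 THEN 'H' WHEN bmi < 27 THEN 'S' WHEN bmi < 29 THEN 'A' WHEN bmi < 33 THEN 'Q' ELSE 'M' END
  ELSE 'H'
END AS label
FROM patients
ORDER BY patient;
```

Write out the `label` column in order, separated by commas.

M, H, H, H, H, H, H, H, H, M, H, H, H, H

patient=Carmen: ward='ER' → inner[ELSE] → M
patient=Diego: ward='PED' → outer ELSE → H
patient=Eve: ward='ICU' → outer ELSE → H
patient=Farah: ward='SURG' → outer ELSE → H
patient=Gus: ward='ICU' → outer ELSE → H
patient=Hiro: ward='ICU' → outer ELSE → H
patient=Priya: ward='GEN' → outer ELSE → H
patient=Quinn: ward='PED' → outer ELSE → H
patient=Sven: ward='SURG' → outer ELSE → H
patient=Tara: ward='ER' → inner[ELSE] → M
patient=Vik: ward='GEN' → outer ELSE → H
patient=Wes: ward='ICU' → outer ELSE → H
patient=Xiu: ward='GEN' → outer ELSE → H
patient=Yara: ward='PED' → outer ELSE → H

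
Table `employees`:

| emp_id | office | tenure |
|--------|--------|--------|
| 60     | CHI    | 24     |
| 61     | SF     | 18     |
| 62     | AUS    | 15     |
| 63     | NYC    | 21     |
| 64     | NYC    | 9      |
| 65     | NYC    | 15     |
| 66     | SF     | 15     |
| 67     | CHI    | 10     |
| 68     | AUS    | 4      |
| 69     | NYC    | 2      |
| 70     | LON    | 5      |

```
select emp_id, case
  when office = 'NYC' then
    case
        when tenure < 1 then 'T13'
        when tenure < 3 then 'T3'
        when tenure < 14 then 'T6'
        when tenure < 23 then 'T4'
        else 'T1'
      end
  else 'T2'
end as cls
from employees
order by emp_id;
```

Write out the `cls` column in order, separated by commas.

emp_id=60: office='CHI' → outer ELSE → T2
emp_id=61: office='SF' → outer ELSE → T2
emp_id=62: office='AUS' → outer ELSE → T2
emp_id=63: office='NYC' → inner[tenure < 23] → T4
emp_id=64: office='NYC' → inner[tenure < 14] → T6
emp_id=65: office='NYC' → inner[tenure < 23] → T4
emp_id=66: office='SF' → outer ELSE → T2
emp_id=67: office='CHI' → outer ELSE → T2
emp_id=68: office='AUS' → outer ELSE → T2
emp_id=69: office='NYC' → inner[tenure < 3] → T3
emp_id=70: office='LON' → outer ELSE → T2

T2, T2, T2, T4, T6, T4, T2, T2, T2, T3, T2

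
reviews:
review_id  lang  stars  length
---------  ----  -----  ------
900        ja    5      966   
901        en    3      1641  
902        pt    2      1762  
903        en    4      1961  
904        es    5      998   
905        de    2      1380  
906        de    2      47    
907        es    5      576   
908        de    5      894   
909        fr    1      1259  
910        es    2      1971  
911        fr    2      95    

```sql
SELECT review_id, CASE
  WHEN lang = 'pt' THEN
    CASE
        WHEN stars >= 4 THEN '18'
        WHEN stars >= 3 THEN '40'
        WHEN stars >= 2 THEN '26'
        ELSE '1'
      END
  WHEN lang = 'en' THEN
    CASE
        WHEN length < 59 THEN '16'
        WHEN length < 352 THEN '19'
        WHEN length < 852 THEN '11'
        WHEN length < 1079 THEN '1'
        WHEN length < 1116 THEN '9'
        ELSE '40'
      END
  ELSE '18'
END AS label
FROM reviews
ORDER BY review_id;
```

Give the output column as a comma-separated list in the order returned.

18, 40, 26, 40, 18, 18, 18, 18, 18, 18, 18, 18

review_id=900: lang='ja' → outer ELSE → 18
review_id=901: lang='en' → inner[ELSE] → 40
review_id=902: lang='pt' → inner[stars >= 2] → 26
review_id=903: lang='en' → inner[ELSE] → 40
review_id=904: lang='es' → outer ELSE → 18
review_id=905: lang='de' → outer ELSE → 18
review_id=906: lang='de' → outer ELSE → 18
review_id=907: lang='es' → outer ELSE → 18
review_id=908: lang='de' → outer ELSE → 18
review_id=909: lang='fr' → outer ELSE → 18
review_id=910: lang='es' → outer ELSE → 18
review_id=911: lang='fr' → outer ELSE → 18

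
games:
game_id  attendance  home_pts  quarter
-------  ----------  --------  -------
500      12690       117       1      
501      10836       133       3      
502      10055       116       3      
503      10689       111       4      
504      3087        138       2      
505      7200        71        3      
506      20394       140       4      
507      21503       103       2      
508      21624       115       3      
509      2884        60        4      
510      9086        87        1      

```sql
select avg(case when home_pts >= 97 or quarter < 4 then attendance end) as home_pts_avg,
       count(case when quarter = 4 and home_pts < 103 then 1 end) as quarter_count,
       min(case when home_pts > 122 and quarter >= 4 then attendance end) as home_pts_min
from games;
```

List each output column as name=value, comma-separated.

[home_pts_avg: home_pts >= 97 or quarter < 4]
game_id=500: ✓ → 12690
game_id=501: ✓ → 10836
game_id=502: ✓ → 10055
game_id=503: ✓ → 10689
game_id=504: ✓ → 3087
game_id=505: ✓ → 7200
game_id=506: ✓ → 20394
game_id=507: ✓ → 21503
game_id=508: ✓ → 21624
game_id=509: ✗
game_id=510: ✓ → 9086
home_pts_avg = (12690 + 10836 + 10055 + 10689 + 3087 + 7200 + 20394 + 21503 + 21624 + 9086) / 10 = 12716.4
—
[quarter_count: quarter = 4 and home_pts < 103]
game_id=500: ✗
game_id=501: ✗
game_id=502: ✗
game_id=503: ✗
game_id=504: ✗
game_id=505: ✗
game_id=506: ✗
game_id=507: ✗
game_id=508: ✗
game_id=509: ✓ → 1
game_id=510: ✗
quarter_count = COUNT(1) = 1
—
[home_pts_min: home_pts > 122 and quarter >= 4]
game_id=500: ✗
game_id=501: ✗
game_id=502: ✗
game_id=503: ✗
game_id=504: ✗
game_id=505: ✗
game_id=506: ✓ → 20394
game_id=507: ✗
game_id=508: ✗
game_id=509: ✗
game_id=510: ✗
home_pts_min = MIN(20394) = 20394

home_pts_avg=12716.4, quarter_count=1, home_pts_min=20394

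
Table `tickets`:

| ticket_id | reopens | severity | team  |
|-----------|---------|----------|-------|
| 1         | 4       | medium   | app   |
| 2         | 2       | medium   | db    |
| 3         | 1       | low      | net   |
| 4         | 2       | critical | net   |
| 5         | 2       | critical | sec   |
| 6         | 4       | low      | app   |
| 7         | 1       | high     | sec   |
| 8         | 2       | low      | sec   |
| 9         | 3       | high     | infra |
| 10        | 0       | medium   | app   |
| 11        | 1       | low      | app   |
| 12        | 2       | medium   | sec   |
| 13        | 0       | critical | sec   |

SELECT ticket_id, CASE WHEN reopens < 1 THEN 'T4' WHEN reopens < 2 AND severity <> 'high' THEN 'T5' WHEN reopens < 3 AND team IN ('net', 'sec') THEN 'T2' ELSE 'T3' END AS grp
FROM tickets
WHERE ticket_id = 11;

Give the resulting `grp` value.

T5

ticket_id = 11: reopens=1, severity=low, team=app.
reopens < 1 → false
reopens < 2 AND severity <> 'high' → true → T5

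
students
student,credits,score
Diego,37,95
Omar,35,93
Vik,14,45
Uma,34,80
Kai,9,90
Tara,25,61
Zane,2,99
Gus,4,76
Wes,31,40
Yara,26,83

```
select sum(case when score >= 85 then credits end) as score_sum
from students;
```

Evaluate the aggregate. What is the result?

83

student=Diego: ✓ → 37
student=Omar: ✓ → 35
student=Vik: ✗
student=Uma: ✗
student=Kai: ✓ → 9
student=Tara: ✗
student=Zane: ✓ → 2
student=Gus: ✗
student=Wes: ✗
student=Yara: ✗
score_sum = 37 + 35 + 9 + 2 = 83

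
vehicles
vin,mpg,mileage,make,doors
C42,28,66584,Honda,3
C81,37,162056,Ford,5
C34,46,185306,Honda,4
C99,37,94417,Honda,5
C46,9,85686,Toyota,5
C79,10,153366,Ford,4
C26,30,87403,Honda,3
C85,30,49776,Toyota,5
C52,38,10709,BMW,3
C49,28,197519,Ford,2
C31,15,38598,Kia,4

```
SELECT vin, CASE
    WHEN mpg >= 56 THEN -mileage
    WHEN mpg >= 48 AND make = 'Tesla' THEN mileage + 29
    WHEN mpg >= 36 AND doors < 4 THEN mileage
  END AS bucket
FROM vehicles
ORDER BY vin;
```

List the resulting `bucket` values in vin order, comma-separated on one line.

vin=C26: (no match → NULL) → NULL
vin=C31: (no match → NULL) → NULL
vin=C34: (no match → NULL) → NULL
vin=C42: (no match → NULL) → NULL
vin=C46: (no match → NULL) → NULL
vin=C49: (no match → NULL) → NULL
vin=C52: mpg >= 36 AND doors < 4 → 10709
vin=C79: (no match → NULL) → NULL
vin=C81: (no match → NULL) → NULL
vin=C85: (no match → NULL) → NULL
vin=C99: (no match → NULL) → NULL

NULL, NULL, NULL, NULL, NULL, NULL, 10709, NULL, NULL, NULL, NULL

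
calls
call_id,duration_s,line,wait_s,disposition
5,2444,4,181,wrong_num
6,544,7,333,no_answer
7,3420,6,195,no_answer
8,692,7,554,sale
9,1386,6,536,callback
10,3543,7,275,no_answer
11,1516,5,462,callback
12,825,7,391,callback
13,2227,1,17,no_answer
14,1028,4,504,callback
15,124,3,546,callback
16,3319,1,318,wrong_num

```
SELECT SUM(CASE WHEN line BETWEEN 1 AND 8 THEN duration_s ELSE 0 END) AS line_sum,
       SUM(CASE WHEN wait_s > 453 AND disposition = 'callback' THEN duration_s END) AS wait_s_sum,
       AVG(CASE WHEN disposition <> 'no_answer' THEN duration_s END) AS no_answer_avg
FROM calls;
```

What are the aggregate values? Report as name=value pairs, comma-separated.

[line_sum: line BETWEEN 1 AND 8]
call_id=5: ✓ → 2444
call_id=6: ✓ → 544
call_id=7: ✓ → 3420
call_id=8: ✓ → 692
call_id=9: ✓ → 1386
call_id=10: ✓ → 3543
call_id=11: ✓ → 1516
call_id=12: ✓ → 825
call_id=13: ✓ → 2227
call_id=14: ✓ → 1028
call_id=15: ✓ → 124
call_id=16: ✓ → 3319
line_sum = 2444 + 544 + 3420 + 692 + 1386 + 3543 + 1516 + 825 + 2227 + 1028 + 124 + 3319 = 21068
—
[wait_s_sum: wait_s > 453 AND disposition = 'callback']
call_id=5: ✗
call_id=6: ✗
call_id=7: ✗
call_id=8: ✗
call_id=9: ✓ → 1386
call_id=10: ✗
call_id=11: ✓ → 1516
call_id=12: ✗
call_id=13: ✗
call_id=14: ✓ → 1028
call_id=15: ✓ → 124
call_id=16: ✗
wait_s_sum = 1386 + 1516 + 1028 + 124 = 4054
—
[no_answer_avg: disposition <> 'no_answer']
call_id=5: ✓ → 2444
call_id=6: ✗
call_id=7: ✗
call_id=8: ✓ → 692
call_id=9: ✓ → 1386
call_id=10: ✗
call_id=11: ✓ → 1516
call_id=12: ✓ → 825
call_id=13: ✗
call_id=14: ✓ → 1028
call_id=15: ✓ → 124
call_id=16: ✓ → 3319
no_answer_avg = (2444 + 692 + 1386 + 1516 + 825 + 1028 + 124 + 3319) / 8 = 1416.75

line_sum=21068, wait_s_sum=4054, no_answer_avg=1416.75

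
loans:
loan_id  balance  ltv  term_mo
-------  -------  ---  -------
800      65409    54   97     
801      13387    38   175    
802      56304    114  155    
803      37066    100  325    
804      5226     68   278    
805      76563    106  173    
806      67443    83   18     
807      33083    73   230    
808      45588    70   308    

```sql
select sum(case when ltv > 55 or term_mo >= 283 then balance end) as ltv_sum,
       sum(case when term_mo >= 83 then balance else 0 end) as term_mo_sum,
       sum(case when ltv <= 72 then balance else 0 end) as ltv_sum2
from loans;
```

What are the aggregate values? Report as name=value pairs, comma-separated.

ltv_sum=321273, term_mo_sum=332626, ltv_sum2=129610

[ltv_sum: ltv > 55 or term_mo >= 283]
loan_id=800: ✗
loan_id=801: ✗
loan_id=802: ✓ → 56304
loan_id=803: ✓ → 37066
loan_id=804: ✓ → 5226
loan_id=805: ✓ → 76563
loan_id=806: ✓ → 67443
loan_id=807: ✓ → 33083
loan_id=808: ✓ → 45588
ltv_sum = 56304 + 37066 + 5226 + 76563 + 67443 + 33083 + 45588 = 321273
—
[term_mo_sum: term_mo >= 83]
loan_id=800: ✓ → 65409
loan_id=801: ✓ → 13387
loan_id=802: ✓ → 56304
loan_id=803: ✓ → 37066
loan_id=804: ✓ → 5226
loan_id=805: ✓ → 76563
loan_id=806: ✗
loan_id=807: ✓ → 33083
loan_id=808: ✓ → 45588
term_mo_sum = 65409 + 13387 + 56304 + 37066 + 5226 + 76563 + 33083 + 45588 = 332626
—
[ltv_sum2: ltv <= 72]
loan_id=800: ✓ → 65409
loan_id=801: ✓ → 13387
loan_id=802: ✗
loan_id=803: ✗
loan_id=804: ✓ → 5226
loan_id=805: ✗
loan_id=806: ✗
loan_id=807: ✗
loan_id=808: ✓ → 45588
ltv_sum2 = 65409 + 13387 + 5226 + 45588 = 129610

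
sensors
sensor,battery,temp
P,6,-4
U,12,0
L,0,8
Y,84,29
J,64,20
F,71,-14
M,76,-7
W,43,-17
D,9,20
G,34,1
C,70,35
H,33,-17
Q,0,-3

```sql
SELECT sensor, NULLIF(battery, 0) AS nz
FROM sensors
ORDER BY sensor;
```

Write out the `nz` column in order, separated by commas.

sensor=C: battery=70 vs 0: differ → 70
sensor=D: battery=9 vs 0: differ → 9
sensor=F: battery=71 vs 0: differ → 71
sensor=G: battery=34 vs 0: differ → 34
sensor=H: battery=33 vs 0: differ → 33
sensor=J: battery=64 vs 0: differ → 64
sensor=L: battery=0 vs 0: equal → NULL
sensor=M: battery=76 vs 0: differ → 76
sensor=P: battery=6 vs 0: differ → 6
sensor=Q: battery=0 vs 0: equal → NULL
sensor=U: battery=12 vs 0: differ → 12
sensor=W: battery=43 vs 0: differ → 43
sensor=Y: battery=84 vs 0: differ → 84

70, 9, 71, 34, 33, 64, NULL, 76, 6, NULL, 12, 43, 84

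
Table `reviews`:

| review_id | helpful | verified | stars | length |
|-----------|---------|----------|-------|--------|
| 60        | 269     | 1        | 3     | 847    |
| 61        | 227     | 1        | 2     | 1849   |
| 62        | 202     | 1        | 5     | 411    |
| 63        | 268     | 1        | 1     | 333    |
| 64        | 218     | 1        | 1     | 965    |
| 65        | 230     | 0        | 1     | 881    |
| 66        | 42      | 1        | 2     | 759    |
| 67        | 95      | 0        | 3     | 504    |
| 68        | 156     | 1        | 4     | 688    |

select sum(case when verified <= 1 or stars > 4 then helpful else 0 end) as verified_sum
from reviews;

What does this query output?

1707

review_id=60: ✓ → 269
review_id=61: ✓ → 227
review_id=62: ✓ → 202
review_id=63: ✓ → 268
review_id=64: ✓ → 218
review_id=65: ✓ → 230
review_id=66: ✓ → 42
review_id=67: ✓ → 95
review_id=68: ✓ → 156
verified_sum = 269 + 227 + 202 + 268 + 218 + 230 + 42 + 95 + 156 = 1707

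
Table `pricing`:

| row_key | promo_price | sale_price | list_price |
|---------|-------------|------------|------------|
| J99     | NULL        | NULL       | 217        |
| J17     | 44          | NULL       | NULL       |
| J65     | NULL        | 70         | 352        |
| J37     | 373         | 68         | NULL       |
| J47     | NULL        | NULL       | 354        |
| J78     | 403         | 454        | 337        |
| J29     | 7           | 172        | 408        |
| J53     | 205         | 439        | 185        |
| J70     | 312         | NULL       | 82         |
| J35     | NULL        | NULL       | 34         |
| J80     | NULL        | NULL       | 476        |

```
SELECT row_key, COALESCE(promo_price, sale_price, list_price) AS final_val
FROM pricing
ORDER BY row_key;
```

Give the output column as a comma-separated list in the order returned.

row_key=J17: promo_price=44 → 44
row_key=J29: promo_price=7 → 7
row_key=J35: promo_price=NULL, sale_price=NULL, list_price=34 → 34
row_key=J37: promo_price=373 → 373
row_key=J47: promo_price=NULL, sale_price=NULL, list_price=354 → 354
row_key=J53: promo_price=205 → 205
row_key=J65: promo_price=NULL, sale_price=70 → 70
row_key=J70: promo_price=312 → 312
row_key=J78: promo_price=403 → 403
row_key=J80: promo_price=NULL, sale_price=NULL, list_price=476 → 476
row_key=J99: promo_price=NULL, sale_price=NULL, list_price=217 → 217

44, 7, 34, 373, 354, 205, 70, 312, 403, 476, 217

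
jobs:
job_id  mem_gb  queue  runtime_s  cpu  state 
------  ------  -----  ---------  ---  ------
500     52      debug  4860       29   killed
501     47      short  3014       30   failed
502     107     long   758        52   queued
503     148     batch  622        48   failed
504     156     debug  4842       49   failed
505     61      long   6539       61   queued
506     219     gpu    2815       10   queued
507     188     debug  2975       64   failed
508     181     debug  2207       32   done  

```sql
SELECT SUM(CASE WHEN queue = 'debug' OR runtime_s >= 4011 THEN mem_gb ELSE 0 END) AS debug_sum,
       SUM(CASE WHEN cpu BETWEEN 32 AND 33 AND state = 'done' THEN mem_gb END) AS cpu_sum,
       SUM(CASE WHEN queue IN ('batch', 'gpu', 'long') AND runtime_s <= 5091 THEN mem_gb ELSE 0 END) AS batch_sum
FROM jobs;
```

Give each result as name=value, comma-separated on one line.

debug_sum=638, cpu_sum=181, batch_sum=474

[debug_sum: queue = 'debug' OR runtime_s >= 4011]
job_id=500: ✓ → 52
job_id=501: ✗
job_id=502: ✗
job_id=503: ✗
job_id=504: ✓ → 156
job_id=505: ✓ → 61
job_id=506: ✗
job_id=507: ✓ → 188
job_id=508: ✓ → 181
debug_sum = 52 + 156 + 61 + 188 + 181 = 638
—
[cpu_sum: cpu BETWEEN 32 AND 33 AND state = 'done']
job_id=500: ✗
job_id=501: ✗
job_id=502: ✗
job_id=503: ✗
job_id=504: ✗
job_id=505: ✗
job_id=506: ✗
job_id=507: ✗
job_id=508: ✓ → 181
cpu_sum = 181
—
[batch_sum: queue IN ('batch', 'gpu', 'long') AND runtime_s <= 5091]
job_id=500: ✗
job_id=501: ✗
job_id=502: ✓ → 107
job_id=503: ✓ → 148
job_id=504: ✗
job_id=505: ✗
job_id=506: ✓ → 219
job_id=507: ✗
job_id=508: ✗
batch_sum = 107 + 148 + 219 = 474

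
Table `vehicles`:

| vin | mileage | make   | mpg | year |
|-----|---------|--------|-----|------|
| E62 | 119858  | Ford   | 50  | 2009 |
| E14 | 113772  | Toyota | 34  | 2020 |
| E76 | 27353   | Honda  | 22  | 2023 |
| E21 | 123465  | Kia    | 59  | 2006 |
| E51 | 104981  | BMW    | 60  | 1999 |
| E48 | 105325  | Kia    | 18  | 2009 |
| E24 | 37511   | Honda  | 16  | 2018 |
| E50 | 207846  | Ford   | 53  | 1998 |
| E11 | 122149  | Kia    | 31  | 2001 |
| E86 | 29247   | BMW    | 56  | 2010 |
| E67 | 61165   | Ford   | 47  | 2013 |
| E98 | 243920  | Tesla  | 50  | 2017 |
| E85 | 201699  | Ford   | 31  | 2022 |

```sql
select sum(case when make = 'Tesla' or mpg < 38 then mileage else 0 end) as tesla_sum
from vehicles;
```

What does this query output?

vin=E62: ✗
vin=E14: ✓ → 113772
vin=E76: ✓ → 27353
vin=E21: ✗
vin=E51: ✗
vin=E48: ✓ → 105325
vin=E24: ✓ → 37511
vin=E50: ✗
vin=E11: ✓ → 122149
vin=E86: ✗
vin=E67: ✗
vin=E98: ✓ → 243920
vin=E85: ✓ → 201699
tesla_sum = 113772 + 27353 + 105325 + 37511 + 122149 + 243920 + 201699 = 851729

851729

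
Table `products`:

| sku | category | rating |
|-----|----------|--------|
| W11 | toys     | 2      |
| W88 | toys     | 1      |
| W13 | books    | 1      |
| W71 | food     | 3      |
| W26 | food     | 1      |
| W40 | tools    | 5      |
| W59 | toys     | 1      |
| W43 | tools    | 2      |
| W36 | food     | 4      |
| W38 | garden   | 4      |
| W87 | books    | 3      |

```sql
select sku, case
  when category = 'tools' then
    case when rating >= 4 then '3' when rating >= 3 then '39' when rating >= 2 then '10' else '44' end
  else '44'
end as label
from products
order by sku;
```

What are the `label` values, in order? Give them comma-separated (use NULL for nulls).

44, 44, 44, 44, 44, 3, 10, 44, 44, 44, 44

sku=W11: category='toys' → outer ELSE → 44
sku=W13: category='books' → outer ELSE → 44
sku=W26: category='food' → outer ELSE → 44
sku=W36: category='food' → outer ELSE → 44
sku=W38: category='garden' → outer ELSE → 44
sku=W40: category='tools' → inner[rating >= 4] → 3
sku=W43: category='tools' → inner[rating >= 2] → 10
sku=W59: category='toys' → outer ELSE → 44
sku=W71: category='food' → outer ELSE → 44
sku=W87: category='books' → outer ELSE → 44
sku=W88: category='toys' → outer ELSE → 44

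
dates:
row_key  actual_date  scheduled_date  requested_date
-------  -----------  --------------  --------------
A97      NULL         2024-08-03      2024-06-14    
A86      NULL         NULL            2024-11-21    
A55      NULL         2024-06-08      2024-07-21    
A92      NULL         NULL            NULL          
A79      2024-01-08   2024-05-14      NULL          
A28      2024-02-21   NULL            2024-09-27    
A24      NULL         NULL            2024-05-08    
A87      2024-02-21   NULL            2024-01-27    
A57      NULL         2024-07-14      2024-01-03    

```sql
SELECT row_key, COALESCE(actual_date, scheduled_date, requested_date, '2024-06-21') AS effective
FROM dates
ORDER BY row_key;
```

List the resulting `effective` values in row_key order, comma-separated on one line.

row_key=A24: actual_date=NULL, scheduled_date=NULL, requested_date=2024-05-08 → 2024-05-08
row_key=A28: actual_date=2024-02-21 → 2024-02-21
row_key=A55: actual_date=NULL, scheduled_date=2024-06-08 → 2024-06-08
row_key=A57: actual_date=NULL, scheduled_date=2024-07-14 → 2024-07-14
row_key=A79: actual_date=2024-01-08 → 2024-01-08
row_key=A86: actual_date=NULL, scheduled_date=NULL, requested_date=2024-11-21 → 2024-11-21
row_key=A87: actual_date=2024-02-21 → 2024-02-21
row_key=A92: actual_date=NULL, scheduled_date=NULL, requested_date=NULL, → literal 2024-06-21 → 2024-06-21
row_key=A97: actual_date=NULL, scheduled_date=2024-08-03 → 2024-08-03

2024-05-08, 2024-02-21, 2024-06-08, 2024-07-14, 2024-01-08, 2024-11-21, 2024-02-21, 2024-06-21, 2024-08-03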